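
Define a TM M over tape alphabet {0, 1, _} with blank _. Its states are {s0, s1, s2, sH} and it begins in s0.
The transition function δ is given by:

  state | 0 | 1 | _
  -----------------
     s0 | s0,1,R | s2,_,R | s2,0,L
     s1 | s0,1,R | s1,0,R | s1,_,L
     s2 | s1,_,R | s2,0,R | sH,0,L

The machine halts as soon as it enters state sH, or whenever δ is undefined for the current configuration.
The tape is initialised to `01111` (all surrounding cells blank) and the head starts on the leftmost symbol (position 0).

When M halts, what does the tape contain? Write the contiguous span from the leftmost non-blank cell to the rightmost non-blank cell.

1_0000

state=s0 head=0 tape=[0]1111_   (s0,0)→(s0,1,R)
state=s0 head=1 tape=1[1]111_   (s0,1)→(s2,_,R)
state=s2 head=2 tape=1_[1]11_   (s2,1)→(s2,0,R)
state=s2 head=3 tape=1_0[1]1_   (s2,1)→(s2,0,R)
state=s2 head=4 tape=1_00[1]_   (s2,1)→(s2,0,R)
state=s2 head=5 tape=1_000[_]   (s2,_)→(sH,0,L)
state=sH head=4 tape=1_00[0]0
The non-blank tape span at halt is 1_0000.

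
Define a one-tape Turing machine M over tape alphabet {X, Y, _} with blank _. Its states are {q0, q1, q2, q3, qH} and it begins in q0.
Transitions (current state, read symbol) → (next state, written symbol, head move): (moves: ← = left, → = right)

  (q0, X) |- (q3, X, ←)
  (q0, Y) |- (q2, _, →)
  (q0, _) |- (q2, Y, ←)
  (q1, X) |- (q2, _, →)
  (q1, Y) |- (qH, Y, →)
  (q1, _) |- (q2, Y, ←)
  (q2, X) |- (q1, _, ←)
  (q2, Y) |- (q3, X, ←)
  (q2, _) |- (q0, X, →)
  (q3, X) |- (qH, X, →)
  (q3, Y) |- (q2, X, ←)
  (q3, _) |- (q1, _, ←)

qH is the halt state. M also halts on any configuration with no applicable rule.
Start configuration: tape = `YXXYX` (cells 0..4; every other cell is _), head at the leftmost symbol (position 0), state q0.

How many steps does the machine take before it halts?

8

state=q0 head=0 tape=_[Y]XXYX   (q0,Y)→(q2,_,→)
state=q2 head=1 tape=__[X]XYX   (q2,X)→(q1,_,←)
state=q1 head=0 tape=_[_]_XYX   (q1,_)→(q2,Y,←)
state=q2 head=-1 tape=[_]Y_XYX   (q2,_)→(q0,X,→)
state=q0 head=0 tape=X[Y]_XYX   (q0,Y)→(q2,_,→)
state=q2 head=1 tape=X_[_]XYX   (q2,_)→(q0,X,→)
state=q0 head=2 tape=X_X[X]YX   (q0,X)→(q3,X,←)
state=q3 head=1 tape=X_[X]XYX   (q3,X)→(qH,X,→)
state=qH head=2 tape=X_X[X]YX
M halts after 8 transitions.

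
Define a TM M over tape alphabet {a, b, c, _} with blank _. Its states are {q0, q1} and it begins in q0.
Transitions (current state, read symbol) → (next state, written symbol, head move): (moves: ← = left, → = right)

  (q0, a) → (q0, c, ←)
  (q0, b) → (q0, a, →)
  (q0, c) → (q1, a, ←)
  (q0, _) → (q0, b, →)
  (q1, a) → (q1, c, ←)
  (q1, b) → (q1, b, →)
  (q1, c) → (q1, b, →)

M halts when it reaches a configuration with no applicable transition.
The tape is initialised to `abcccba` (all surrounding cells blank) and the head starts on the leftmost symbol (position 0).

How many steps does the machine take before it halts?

q0 | _[a]bcccba_   read a → write c, move ←, go to q0
q0 | [_]cbcccba_   read _ → write b, move →, go to q0
q0 | b[c]bcccba_   read c → write a, move ←, go to q1
q1 | [b]abcccba_   read b → write b, move →, go to q1
q1 | b[a]bcccba_   read a → write c, move ←, go to q1
q1 | [b]cbcccba_   read b → write b, move →, go to q1
q1 | b[c]bcccba_   read c → write b, move →, go to q1
q1 | bb[b]cccba_   read b → write b, move →, go to q1
q1 | bbb[c]ccba_   read c → write b, move →, go to q1
q1 | bbbb[c]cba_   read c → write b, move →, go to q1
q1 | bbbbb[c]ba_   read c → write b, move →, go to q1
q1 | bbbbbb[b]a_   read b → write b, move →, go to q1
q1 | bbbbbbb[a]_   read a → write c, move ←, go to q1
q1 | bbbbbb[b]c_   read b → write b, move →, go to q1
q1 | bbbbbbb[c]_   read c → write b, move →, go to q1
q1 | bbbbbbbb[_]
M halts after 15 transitions.

15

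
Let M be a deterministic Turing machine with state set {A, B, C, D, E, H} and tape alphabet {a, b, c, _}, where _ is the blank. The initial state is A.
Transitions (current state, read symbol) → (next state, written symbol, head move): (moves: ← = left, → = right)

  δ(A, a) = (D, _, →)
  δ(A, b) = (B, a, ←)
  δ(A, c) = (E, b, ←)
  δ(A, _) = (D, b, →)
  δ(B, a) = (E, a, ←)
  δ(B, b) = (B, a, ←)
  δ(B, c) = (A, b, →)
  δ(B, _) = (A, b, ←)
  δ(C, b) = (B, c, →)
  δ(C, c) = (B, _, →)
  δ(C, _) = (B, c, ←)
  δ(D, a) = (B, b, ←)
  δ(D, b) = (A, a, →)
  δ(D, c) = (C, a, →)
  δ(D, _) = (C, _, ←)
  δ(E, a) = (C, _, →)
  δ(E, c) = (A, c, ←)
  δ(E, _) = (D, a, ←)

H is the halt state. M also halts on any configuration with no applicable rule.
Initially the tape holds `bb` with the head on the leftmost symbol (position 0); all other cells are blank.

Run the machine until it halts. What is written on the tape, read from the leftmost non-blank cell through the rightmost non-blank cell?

baabaac

A | __[b]b___   read b → write a, move ←, go to B
B | _[_]ab___   read _ → write b, move ←, go to A
A | [_]bab___   read _ → write b, move →, go to D
D | b[b]ab___   read b → write a, move →, go to A
A | ba[a]b___   read a → write _, move →, go to D
D | ba_[b]___   read b → write a, move →, go to A
A | ba_a[_]__   read _ → write b, move →, go to D
D | ba_ab[_]_   read _ → write _, move ←, go to C
C | ba_a[b]__   read b → write c, move →, go to B
B | ba_ac[_]_   read _ → write b, move ←, go to A
A | ba_a[c]b_   read c → write b, move ←, go to E
E | ba_[a]bb_   read a → write _, move →, go to C
C | ba__[b]b_   read b → write c, move →, go to B
B | ba__c[b]_   read b → write a, move ←, go to B
B | ba__[c]a_   read c → write b, move →, go to A
A | ba__b[a]_   read a → write _, move →, go to D
D | ba__b_[_]   read _ → write _, move ←, go to C
C | ba__b[_]_   read _ → write c, move ←, go to B
B | ba__[b]c_   read b → write a, move ←, go to B
B | ba_[_]ac_   read _ → write b, move ←, go to A
A | ba[_]bac_   read _ → write b, move →, go to D
D | bab[b]ac_   read b → write a, move →, go to A
A | baba[a]c_   read a → write _, move →, go to D
D | baba_[c]_   read c → write a, move →, go to C
C | baba_a[_]   read _ → write c, move ←, go to B
B | baba_[a]c   read a → write a, move ←, go to E
E | baba[_]ac   read _ → write a, move ←, go to D
D | bab[a]aac   read a → write b, move ←, go to B
B | ba[b]baac   read b → write a, move ←, go to B
B | b[a]abaac   read a → write a, move ←, go to E
E | [b]aabaac
The non-blank tape span at halt is baabaac.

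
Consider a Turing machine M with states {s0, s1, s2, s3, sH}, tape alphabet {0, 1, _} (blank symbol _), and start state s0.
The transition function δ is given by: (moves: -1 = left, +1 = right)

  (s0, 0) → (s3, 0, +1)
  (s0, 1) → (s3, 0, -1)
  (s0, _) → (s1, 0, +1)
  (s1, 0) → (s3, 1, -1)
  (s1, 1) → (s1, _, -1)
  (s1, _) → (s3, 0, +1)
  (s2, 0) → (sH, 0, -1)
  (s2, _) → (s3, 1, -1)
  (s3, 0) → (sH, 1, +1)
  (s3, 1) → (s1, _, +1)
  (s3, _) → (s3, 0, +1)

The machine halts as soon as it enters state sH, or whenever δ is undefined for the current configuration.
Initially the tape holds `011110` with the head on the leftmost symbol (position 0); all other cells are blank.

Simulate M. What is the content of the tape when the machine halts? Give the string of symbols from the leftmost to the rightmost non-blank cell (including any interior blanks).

state=s0 head=0 tape=[0]11110_   (s0,0)→(s3,0,+1)
state=s3 head=1 tape=0[1]1110_   (s3,1)→(s1,_,+1)
state=s1 head=2 tape=0_[1]110_   (s1,1)→(s1,_,-1)
state=s1 head=1 tape=0[_]_110_   (s1,_)→(s3,0,+1)
state=s3 head=2 tape=00[_]110_   (s3,_)→(s3,0,+1)
state=s3 head=3 tape=000[1]10_   (s3,1)→(s1,_,+1)
state=s1 head=4 tape=000_[1]0_   (s1,1)→(s1,_,-1)
state=s1 head=3 tape=000[_]_0_   (s1,_)→(s3,0,+1)
state=s3 head=4 tape=0000[_]0_   (s3,_)→(s3,0,+1)
state=s3 head=5 tape=00000[0]_   (s3,0)→(sH,1,+1)
state=sH head=6 tape=000001[_]
The non-blank tape span at halt is 000001.

000001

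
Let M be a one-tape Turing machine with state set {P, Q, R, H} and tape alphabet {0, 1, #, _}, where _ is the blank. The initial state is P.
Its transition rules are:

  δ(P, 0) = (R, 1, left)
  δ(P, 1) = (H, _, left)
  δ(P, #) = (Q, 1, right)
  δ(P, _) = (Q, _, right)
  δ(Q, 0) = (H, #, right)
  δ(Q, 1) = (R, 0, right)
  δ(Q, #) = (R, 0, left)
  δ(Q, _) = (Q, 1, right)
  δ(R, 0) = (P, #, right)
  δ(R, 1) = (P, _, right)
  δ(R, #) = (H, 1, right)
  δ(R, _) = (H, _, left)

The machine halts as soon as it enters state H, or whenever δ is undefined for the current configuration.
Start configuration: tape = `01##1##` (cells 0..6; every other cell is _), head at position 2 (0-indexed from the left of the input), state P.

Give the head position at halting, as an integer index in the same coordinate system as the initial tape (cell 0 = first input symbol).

state=P head=2 tape=01[#]#1##   (P,#)→(Q,1,right)
state=Q head=3 tape=011[#]1##   (Q,#)→(R,0,left)
state=R head=2 tape=01[1]01##   (R,1)→(P,_,right)
state=P head=3 tape=01_[0]1##   (P,0)→(R,1,left)
state=R head=2 tape=01[_]11##   (R,_)→(H,_,left)
state=H head=1 tape=0[1]_11##
At halt the head is at cell 1.

1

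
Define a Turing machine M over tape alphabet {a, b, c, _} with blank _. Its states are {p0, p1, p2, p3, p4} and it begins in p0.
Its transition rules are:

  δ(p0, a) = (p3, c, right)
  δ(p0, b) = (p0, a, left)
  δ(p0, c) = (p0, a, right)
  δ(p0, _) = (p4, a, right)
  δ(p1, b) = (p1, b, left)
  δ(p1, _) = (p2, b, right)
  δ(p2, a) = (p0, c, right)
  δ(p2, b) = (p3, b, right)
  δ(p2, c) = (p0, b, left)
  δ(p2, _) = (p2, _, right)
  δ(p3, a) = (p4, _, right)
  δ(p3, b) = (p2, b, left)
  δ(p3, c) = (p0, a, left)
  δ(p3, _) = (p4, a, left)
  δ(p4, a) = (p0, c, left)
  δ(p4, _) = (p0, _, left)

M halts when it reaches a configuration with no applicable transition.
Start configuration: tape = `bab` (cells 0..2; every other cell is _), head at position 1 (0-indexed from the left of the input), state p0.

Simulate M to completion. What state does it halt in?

p4

state=p0 head=1 tape=__b[a]b   (p0,a)→(p3,c,right)
state=p3 head=2 tape=__bc[b]   (p3,b)→(p2,b,left)
state=p2 head=1 tape=__b[c]b   (p2,c)→(p0,b,left)
state=p0 head=0 tape=__[b]bb   (p0,b)→(p0,a,left)
state=p0 head=-1 tape=_[_]abb   (p0,_)→(p4,a,right)
state=p4 head=0 tape=_a[a]bb   (p4,a)→(p0,c,left)
state=p0 head=-1 tape=_[a]cbb   (p0,a)→(p3,c,right)
state=p3 head=0 tape=_c[c]bb   (p3,c)→(p0,a,left)
state=p0 head=-1 tape=_[c]abb   (p0,c)→(p0,a,right)
state=p0 head=0 tape=_a[a]bb   (p0,a)→(p3,c,right)
state=p3 head=1 tape=_ac[b]b   (p3,b)→(p2,b,left)
state=p2 head=0 tape=_a[c]bb   (p2,c)→(p0,b,left)
state=p0 head=-1 tape=_[a]bbb   (p0,a)→(p3,c,right)
state=p3 head=0 tape=_c[b]bb   (p3,b)→(p2,b,left)
state=p2 head=-1 tape=_[c]bbb   (p2,c)→(p0,b,left)
state=p0 head=-2 tape=[_]bbbb   (p0,_)→(p4,a,right)
state=p4 head=-1 tape=a[b]bbb
No transition is defined for (p4, b); M halts in state p4.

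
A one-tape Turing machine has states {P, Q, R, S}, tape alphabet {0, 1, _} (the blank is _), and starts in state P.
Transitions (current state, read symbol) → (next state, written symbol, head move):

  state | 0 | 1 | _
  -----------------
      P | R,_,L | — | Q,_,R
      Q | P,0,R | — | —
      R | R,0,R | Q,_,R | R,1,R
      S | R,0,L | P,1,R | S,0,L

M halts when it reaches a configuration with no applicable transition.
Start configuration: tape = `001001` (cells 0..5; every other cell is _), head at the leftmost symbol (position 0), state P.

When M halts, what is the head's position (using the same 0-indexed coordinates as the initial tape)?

P | _[0]01001_   read 0 → write _, move L, go to R
R | [_]_01001_   read _ → write 1, move R, go to R
R | 1[_]01001_   read _ → write 1, move R, go to R
R | 11[0]1001_   read 0 → write 0, move R, go to R
R | 110[1]001_   read 1 → write _, move R, go to Q
Q | 110_[0]01_   read 0 → write 0, move R, go to P
P | 110_0[0]1_   read 0 → write _, move L, go to R
R | 110_[0]_1_   read 0 → write 0, move R, go to R
R | 110_0[_]1_   read _ → write 1, move R, go to R
R | 110_01[1]_   read 1 → write _, move R, go to Q
Q | 110_01_[_]
At halt the head is at cell 6.

6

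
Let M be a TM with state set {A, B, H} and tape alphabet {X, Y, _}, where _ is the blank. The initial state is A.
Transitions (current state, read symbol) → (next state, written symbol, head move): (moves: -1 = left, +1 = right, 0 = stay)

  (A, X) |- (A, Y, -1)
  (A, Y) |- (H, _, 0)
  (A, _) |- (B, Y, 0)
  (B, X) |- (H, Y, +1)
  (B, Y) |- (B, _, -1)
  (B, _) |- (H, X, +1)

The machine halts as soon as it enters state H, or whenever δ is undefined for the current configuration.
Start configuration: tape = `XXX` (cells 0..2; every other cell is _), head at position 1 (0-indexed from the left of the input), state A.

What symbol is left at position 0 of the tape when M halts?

Y

state=A head=1 tape=__X[X]X   (A,X)→(A,Y,-1)
state=A head=0 tape=__[X]YX   (A,X)→(A,Y,-1)
state=A head=-1 tape=_[_]YYX   (A,_)→(B,Y,0)
state=B head=-1 tape=_[Y]YYX   (B,Y)→(B,_,-1)
state=B head=-2 tape=[_]_YYX   (B,_)→(H,X,+1)
state=H head=-1 tape=X[_]YYX
Cell 0 holds Y when M halts.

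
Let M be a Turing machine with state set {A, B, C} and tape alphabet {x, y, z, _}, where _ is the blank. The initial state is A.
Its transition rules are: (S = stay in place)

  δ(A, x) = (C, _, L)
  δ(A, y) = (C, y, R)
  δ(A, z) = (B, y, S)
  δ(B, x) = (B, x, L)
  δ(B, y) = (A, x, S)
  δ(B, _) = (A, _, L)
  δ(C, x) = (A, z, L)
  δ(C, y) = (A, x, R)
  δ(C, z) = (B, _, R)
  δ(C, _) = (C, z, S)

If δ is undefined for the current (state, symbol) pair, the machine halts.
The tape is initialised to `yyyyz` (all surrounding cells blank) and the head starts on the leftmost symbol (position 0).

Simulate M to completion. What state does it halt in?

A

A | [y]yyyz   read y → write y, move R, go to C
C | y[y]yyz   read y → write x, move R, go to A
A | yx[y]yz   read y → write y, move R, go to C
C | yxy[y]z   read y → write x, move R, go to A
A | yxyx[z]   read z → write y, move S, go to B
B | yxyx[y]   read y → write x, move S, go to A
A | yxyx[x]   read x → write _, move L, go to C
C | yxy[x]_   read x → write z, move L, go to A
A | yx[y]z_   read y → write y, move R, go to C
C | yxy[z]_   read z → write _, move R, go to B
B | yxy_[_]   read _ → write _, move L, go to A
A | yxy[_]_
No transition is defined for (A, _); M halts in state A.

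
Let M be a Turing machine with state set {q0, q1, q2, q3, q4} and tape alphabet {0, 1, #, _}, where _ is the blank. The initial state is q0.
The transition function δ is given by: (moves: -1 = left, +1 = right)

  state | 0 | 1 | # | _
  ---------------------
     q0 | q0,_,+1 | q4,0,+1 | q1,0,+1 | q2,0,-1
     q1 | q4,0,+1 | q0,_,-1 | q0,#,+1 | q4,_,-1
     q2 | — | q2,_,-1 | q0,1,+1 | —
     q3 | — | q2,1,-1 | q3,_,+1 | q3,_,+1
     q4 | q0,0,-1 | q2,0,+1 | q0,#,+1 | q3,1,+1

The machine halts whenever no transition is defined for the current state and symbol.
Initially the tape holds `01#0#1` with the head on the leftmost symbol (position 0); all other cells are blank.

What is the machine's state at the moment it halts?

state=q0 head=0 tape=[0]1#0#1   (q0,0)→(q0,_,+1)
state=q0 head=1 tape=_[1]#0#1   (q0,1)→(q4,0,+1)
state=q4 head=2 tape=_0[#]0#1   (q4,#)→(q0,#,+1)
state=q0 head=3 tape=_0#[0]#1   (q0,0)→(q0,_,+1)
state=q0 head=4 tape=_0#_[#]1   (q0,#)→(q1,0,+1)
state=q1 head=5 tape=_0#_0[1]   (q1,1)→(q0,_,-1)
state=q0 head=4 tape=_0#_[0]_   (q0,0)→(q0,_,+1)
state=q0 head=5 tape=_0#__[_]   (q0,_)→(q2,0,-1)
state=q2 head=4 tape=_0#_[_]0
No transition is defined for (q2, _); M halts in state q2.

q2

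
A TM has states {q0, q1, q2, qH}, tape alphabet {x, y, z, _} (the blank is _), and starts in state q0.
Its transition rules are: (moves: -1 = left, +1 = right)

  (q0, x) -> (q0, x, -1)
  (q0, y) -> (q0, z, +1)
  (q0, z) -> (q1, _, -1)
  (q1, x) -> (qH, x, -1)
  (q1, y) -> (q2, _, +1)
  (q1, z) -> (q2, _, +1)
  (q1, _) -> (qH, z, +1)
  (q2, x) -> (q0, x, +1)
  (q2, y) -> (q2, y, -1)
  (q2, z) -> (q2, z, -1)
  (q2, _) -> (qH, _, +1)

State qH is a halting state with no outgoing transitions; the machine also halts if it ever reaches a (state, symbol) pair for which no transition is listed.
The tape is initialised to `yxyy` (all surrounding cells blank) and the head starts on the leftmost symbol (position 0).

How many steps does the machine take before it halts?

state=q0 head=0 tape=_[y]xyy   (q0,y)→(q0,z,+1)
state=q0 head=1 tape=_z[x]yy   (q0,x)→(q0,x,-1)
state=q0 head=0 tape=_[z]xyy   (q0,z)→(q1,_,-1)
state=q1 head=-1 tape=[_]_xyy   (q1,_)→(qH,z,+1)
state=qH head=0 tape=z[_]xyy
M halts after 4 transitions.

4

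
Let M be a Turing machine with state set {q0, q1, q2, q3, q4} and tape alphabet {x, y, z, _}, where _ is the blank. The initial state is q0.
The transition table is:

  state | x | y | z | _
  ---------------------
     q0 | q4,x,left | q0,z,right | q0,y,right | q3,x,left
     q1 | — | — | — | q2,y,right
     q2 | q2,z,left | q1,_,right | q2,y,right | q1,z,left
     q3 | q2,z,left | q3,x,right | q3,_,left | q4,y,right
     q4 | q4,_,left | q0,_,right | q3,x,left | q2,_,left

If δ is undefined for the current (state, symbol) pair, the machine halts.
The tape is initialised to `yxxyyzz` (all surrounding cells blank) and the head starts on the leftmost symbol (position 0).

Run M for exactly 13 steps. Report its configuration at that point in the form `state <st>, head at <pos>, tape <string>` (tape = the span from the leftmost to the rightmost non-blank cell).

state=q0 head=0 tape=_[y]xxyyzz   (q0,y)→(q0,z,right)
state=q0 head=1 tape=_z[x]xyyzz   (q0,x)→(q4,x,left)
state=q4 head=0 tape=_[z]xxyyzz   (q4,z)→(q3,x,left)
state=q3 head=-1 tape=[_]xxxyyzz   (q3,_)→(q4,y,right)
state=q4 head=0 tape=y[x]xxyyzz   (q4,x)→(q4,_,left)
state=q4 head=-1 tape=[y]_xxyyzz   (q4,y)→(q0,_,right)
state=q0 head=0 tape=_[_]xxyyzz   (q0,_)→(q3,x,left)
state=q3 head=-1 tape=[_]xxxyyzz   (q3,_)→(q4,y,right)
state=q4 head=0 tape=y[x]xxyyzz   (q4,x)→(q4,_,left)
state=q4 head=-1 tape=[y]_xxyyzz   (q4,y)→(q0,_,right)
state=q0 head=0 tape=_[_]xxyyzz   (q0,_)→(q3,x,left)
state=q3 head=-1 tape=[_]xxxyyzz   (q3,_)→(q4,y,right)
state=q4 head=0 tape=y[x]xxyyzz   (q4,x)→(q4,_,left)
state=q4 head=-1 tape=[y]_xxyyzz
After 13 steps: state q4, head at -1, tape y_xxyyzz.

state q4, head at -1, tape y_xxyyzz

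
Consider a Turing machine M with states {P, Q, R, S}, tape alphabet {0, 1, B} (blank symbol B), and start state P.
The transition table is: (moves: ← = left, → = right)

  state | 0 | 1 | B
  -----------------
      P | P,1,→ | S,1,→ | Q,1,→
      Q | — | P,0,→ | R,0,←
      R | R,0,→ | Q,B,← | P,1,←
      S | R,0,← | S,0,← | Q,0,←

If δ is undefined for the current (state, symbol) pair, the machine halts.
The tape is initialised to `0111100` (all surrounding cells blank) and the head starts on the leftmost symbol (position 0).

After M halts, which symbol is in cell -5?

1

P | BBBBBBB[0]111100   read 0 → write 1, move →, go to P
P | BBBBBBB1[1]11100   read 1 → write 1, move →, go to S
S | BBBBBBB11[1]1100   read 1 → write 0, move ←, go to S
S | BBBBBBB1[1]01100   read 1 → write 0, move ←, go to S
S | BBBBBBB[1]001100   read 1 → write 0, move ←, go to S
S | BBBBBB[B]0001100   read B → write 0, move ←, go to Q
Q | BBBBB[B]00001100   read B → write 0, move ←, go to R
R | BBBB[B]000001100   read B → write 1, move ←, go to P
P | BBB[B]1000001100   read B → write 1, move →, go to Q
Q | BBB1[1]000001100   read 1 → write 0, move →, go to P
P | BBB10[0]00001100   read 0 → write 1, move →, go to P
P | BBB101[0]0001100   read 0 → write 1, move →, go to P
P | BBB1011[0]001100   read 0 → write 1, move →, go to P
P | BBB10111[0]01100   read 0 → write 1, move →, go to P
P | BBB101111[0]1100   read 0 → write 1, move →, go to P
P | BBB1011111[1]100   read 1 → write 1, move →, go to S
S | BBB10111111[1]00   read 1 → write 0, move ←, go to S
S | BBB1011111[1]000   read 1 → write 0, move ←, go to S
S | BBB101111[1]0000   read 1 → write 0, move ←, go to S
S | BBB10111[1]00000   read 1 → write 0, move ←, go to S
S | BBB1011[1]000000   read 1 → write 0, move ←, go to S
S | BBB101[1]0000000   read 1 → write 0, move ←, go to S
S | BBB10[1]00000000   read 1 → write 0, move ←, go to S
S | BBB1[0]000000000   read 0 → write 0, move ←, go to R
R | BBB[1]0000000000   read 1 → write B, move ←, go to Q
Q | BB[B]B0000000000   read B → write 0, move ←, go to R
R | B[B]0B0000000000   read B → write 1, move ←, go to P
P | [B]10B0000000000   read B → write 1, move →, go to Q
Q | 1[1]0B0000000000   read 1 → write 0, move →, go to P
P | 10[0]B0000000000   read 0 → write 1, move →, go to P
P | 101[B]0000000000   read B → write 1, move →, go to Q
Q | 1011[0]000000000
Cell -5 holds 1 when M halts.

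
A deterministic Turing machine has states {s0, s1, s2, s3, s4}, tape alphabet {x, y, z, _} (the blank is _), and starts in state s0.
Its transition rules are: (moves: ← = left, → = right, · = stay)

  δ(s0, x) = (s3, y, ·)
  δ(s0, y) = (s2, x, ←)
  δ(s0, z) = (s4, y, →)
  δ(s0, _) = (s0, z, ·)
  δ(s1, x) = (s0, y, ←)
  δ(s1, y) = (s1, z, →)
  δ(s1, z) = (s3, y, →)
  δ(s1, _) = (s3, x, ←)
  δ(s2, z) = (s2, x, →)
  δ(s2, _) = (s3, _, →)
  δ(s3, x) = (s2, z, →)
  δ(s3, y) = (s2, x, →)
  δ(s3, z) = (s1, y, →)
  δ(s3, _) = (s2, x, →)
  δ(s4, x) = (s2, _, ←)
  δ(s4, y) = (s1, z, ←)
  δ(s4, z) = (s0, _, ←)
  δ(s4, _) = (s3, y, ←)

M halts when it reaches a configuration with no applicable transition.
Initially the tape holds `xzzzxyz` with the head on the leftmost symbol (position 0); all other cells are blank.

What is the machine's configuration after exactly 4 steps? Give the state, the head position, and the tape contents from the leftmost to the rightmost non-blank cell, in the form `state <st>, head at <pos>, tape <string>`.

state=s0 head=0 tape=[x]zzzxyz   (s0,x)→(s3,y,·)
state=s3 head=0 tape=[y]zzzxyz   (s3,y)→(s2,x,→)
state=s2 head=1 tape=x[z]zzxyz   (s2,z)→(s2,x,→)
state=s2 head=2 tape=xx[z]zxyz   (s2,z)→(s2,x,→)
state=s2 head=3 tape=xxx[z]xyz
After 4 steps: state s2, head at 3, tape xxxzxyz.

state s2, head at 3, tape xxxzxyz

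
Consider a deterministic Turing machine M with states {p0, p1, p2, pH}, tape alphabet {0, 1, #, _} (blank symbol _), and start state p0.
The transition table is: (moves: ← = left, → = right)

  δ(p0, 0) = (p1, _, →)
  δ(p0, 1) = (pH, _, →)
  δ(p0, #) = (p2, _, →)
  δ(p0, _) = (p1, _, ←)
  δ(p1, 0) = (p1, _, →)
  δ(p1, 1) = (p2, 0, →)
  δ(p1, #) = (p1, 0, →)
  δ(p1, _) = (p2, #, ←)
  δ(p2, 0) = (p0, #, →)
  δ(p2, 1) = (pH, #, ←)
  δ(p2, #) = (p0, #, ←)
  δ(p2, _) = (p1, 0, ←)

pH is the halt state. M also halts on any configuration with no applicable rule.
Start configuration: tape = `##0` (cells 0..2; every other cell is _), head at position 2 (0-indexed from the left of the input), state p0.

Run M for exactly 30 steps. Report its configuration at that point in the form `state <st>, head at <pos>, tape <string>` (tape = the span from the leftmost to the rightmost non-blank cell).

p0 | ##[0]______   read 0 → write _, move →, go to p1
p1 | ##_[_]_____   read _ → write #, move ←, go to p2
p2 | ##[_]#_____   read _ → write 0, move ←, go to p1
p1 | #[#]0#_____   read # → write 0, move →, go to p1
p1 | #0[0]#_____   read 0 → write _, move →, go to p1
p1 | #0_[#]_____   read # → write 0, move →, go to p1
p1 | #0_0[_]____   read _ → write #, move ←, go to p2
p2 | #0_[0]#____   read 0 → write #, move →, go to p0
p0 | #0_#[#]____   read # → write _, move →, go to p2
p2 | #0_#_[_]___   read _ → write 0, move ←, go to p1
p1 | #0_#[_]0___   read _ → write #, move ←, go to p2
p2 | #0_[#]#0___   read # → write #, move ←, go to p0
p0 | #0[_]##0___   read _ → write _, move ←, go to p1
p1 | #[0]_##0___   read 0 → write _, move →, go to p1
p1 | #_[_]##0___   read _ → write #, move ←, go to p2
p2 | #[_]###0___   read _ → write 0, move ←, go to p1
p1 | [#]0###0___   read # → write 0, move →, go to p1
p1 | 0[0]###0___   read 0 → write _, move →, go to p1
p1 | 0_[#]##0___   read # → write 0, move →, go to p1
p1 | 0_0[#]#0___   read # → write 0, move →, go to p1
p1 | 0_00[#]0___   read # → write 0, move →, go to p1
p1 | 0_000[0]___   read 0 → write _, move →, go to p1
p1 | 0_000_[_]__   read _ → write #, move ←, go to p2
p2 | 0_000[_]#__   read _ → write 0, move ←, go to p1
p1 | 0_00[0]0#__   read 0 → write _, move →, go to p1
p1 | 0_00_[0]#__   read 0 → write _, move →, go to p1
p1 | 0_00__[#]__   read # → write 0, move →, go to p1
p1 | 0_00__0[_]_   read _ → write #, move ←, go to p2
p2 | 0_00__[0]#_   read 0 → write #, move →, go to p0
p0 | 0_00__#[#]_   read # → write _, move →, go to p2
p2 | 0_00__#_[_]
After 30 steps: state p2, head at 8, tape 0_00__#.

state p2, head at 8, tape 0_00__#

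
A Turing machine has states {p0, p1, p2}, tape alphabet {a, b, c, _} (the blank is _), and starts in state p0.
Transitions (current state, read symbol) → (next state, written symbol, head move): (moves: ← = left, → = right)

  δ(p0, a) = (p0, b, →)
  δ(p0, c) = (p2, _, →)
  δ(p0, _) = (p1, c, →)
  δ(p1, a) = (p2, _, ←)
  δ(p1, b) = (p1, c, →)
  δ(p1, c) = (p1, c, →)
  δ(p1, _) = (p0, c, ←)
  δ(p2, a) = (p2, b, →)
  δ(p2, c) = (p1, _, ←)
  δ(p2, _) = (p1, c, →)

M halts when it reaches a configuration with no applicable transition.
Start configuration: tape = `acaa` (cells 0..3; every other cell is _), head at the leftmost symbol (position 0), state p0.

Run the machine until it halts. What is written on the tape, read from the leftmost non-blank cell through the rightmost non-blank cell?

b_bbc

state=p0 head=0 tape=[a]caa__   (p0,a)→(p0,b,→)
state=p0 head=1 tape=b[c]aa__   (p0,c)→(p2,_,→)
state=p2 head=2 tape=b_[a]a__   (p2,a)→(p2,b,→)
state=p2 head=3 tape=b_b[a]__   (p2,a)→(p2,b,→)
state=p2 head=4 tape=b_bb[_]_   (p2,_)→(p1,c,→)
state=p1 head=5 tape=b_bbc[_]   (p1,_)→(p0,c,←)
state=p0 head=4 tape=b_bb[c]c   (p0,c)→(p2,_,→)
state=p2 head=5 tape=b_bb_[c]   (p2,c)→(p1,_,←)
state=p1 head=4 tape=b_bb[_]_   (p1,_)→(p0,c,←)
state=p0 head=3 tape=b_b[b]c_
The non-blank tape span at halt is b_bbc.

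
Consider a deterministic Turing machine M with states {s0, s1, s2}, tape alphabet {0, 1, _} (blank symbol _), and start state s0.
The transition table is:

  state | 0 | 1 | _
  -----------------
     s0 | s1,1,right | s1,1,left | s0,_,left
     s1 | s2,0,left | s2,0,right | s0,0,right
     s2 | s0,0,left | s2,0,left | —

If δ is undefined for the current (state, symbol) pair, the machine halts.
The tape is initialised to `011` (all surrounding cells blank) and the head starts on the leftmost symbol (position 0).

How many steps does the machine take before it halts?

s0 | __[0]11   read 0 → write 1, move right, go to s1
s1 | __1[1]1   read 1 → write 0, move right, go to s2
s2 | __10[1]   read 1 → write 0, move left, go to s2
s2 | __1[0]0   read 0 → write 0, move left, go to s0
s0 | __[1]00   read 1 → write 1, move left, go to s1
s1 | _[_]100   read _ → write 0, move right, go to s0
s0 | _0[1]00   read 1 → write 1, move left, go to s1
s1 | _[0]100   read 0 → write 0, move left, go to s2
s2 | [_]0100
M halts after 8 transitions.

8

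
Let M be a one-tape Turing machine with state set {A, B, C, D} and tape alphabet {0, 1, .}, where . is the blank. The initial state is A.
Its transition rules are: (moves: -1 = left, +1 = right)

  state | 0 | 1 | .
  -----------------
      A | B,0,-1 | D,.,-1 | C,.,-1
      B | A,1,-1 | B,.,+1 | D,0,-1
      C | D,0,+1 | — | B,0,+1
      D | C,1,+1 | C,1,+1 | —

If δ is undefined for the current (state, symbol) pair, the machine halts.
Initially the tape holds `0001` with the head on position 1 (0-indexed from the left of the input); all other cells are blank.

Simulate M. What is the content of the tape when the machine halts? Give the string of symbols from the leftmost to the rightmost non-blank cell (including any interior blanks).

101011

A | ..0[0]01   read 0 → write 0, move -1, go to B
B | ..[0]001   read 0 → write 1, move -1, go to A
A | .[.]1001   read . → write ., move -1, go to C
C | [.].1001   read . → write 0, move +1, go to B
B | 0[.]1001   read . → write 0, move -1, go to D
D | [0]01001   read 0 → write 1, move +1, go to C
C | 1[0]1001   read 0 → write 0, move +1, go to D
D | 10[1]001   read 1 → write 1, move +1, go to C
C | 101[0]01   read 0 → write 0, move +1, go to D
D | 1010[0]1   read 0 → write 1, move +1, go to C
C | 10101[1]
The non-blank tape span at halt is 101011.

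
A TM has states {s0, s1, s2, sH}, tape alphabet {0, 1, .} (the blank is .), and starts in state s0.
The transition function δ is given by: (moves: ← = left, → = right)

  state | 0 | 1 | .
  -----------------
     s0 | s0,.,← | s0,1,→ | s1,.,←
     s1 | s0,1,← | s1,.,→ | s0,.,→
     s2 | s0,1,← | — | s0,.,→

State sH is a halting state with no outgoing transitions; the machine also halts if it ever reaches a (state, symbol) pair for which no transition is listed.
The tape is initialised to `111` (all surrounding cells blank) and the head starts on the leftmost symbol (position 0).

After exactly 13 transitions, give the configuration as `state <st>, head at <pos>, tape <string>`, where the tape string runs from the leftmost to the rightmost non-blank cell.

s0 | [1]11..   read 1 → write 1, move →, go to s0
s0 | 1[1]1..   read 1 → write 1, move →, go to s0
s0 | 11[1]..   read 1 → write 1, move →, go to s0
s0 | 111[.].   read . → write ., move ←, go to s1
s1 | 11[1]..   read 1 → write ., move →, go to s1
s1 | 11.[.].   read . → write ., move →, go to s0
s0 | 11..[.]   read . → write ., move ←, go to s1
s1 | 11.[.].   read . → write ., move →, go to s0
s0 | 11..[.]   read . → write ., move ←, go to s1
s1 | 11.[.].   read . → write ., move →, go to s0
s0 | 11..[.]   read . → write ., move ←, go to s1
s1 | 11.[.].   read . → write ., move →, go to s0
s0 | 11..[.]   read . → write ., move ←, go to s1
s1 | 11.[.].
After 13 steps: state s1, head at 3, tape 11.

state s1, head at 3, tape 11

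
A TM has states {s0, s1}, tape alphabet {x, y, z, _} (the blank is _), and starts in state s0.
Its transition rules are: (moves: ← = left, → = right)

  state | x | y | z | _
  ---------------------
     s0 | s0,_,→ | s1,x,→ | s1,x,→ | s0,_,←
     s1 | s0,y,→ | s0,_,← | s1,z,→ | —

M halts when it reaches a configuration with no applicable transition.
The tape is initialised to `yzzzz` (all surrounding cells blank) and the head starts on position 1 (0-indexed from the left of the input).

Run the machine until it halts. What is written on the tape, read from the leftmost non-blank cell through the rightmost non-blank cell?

yxzzz

state=s0 head=1 tape=y[z]zzz_   (s0,z)→(s1,x,→)
state=s1 head=2 tape=yx[z]zz_   (s1,z)→(s1,z,→)
state=s1 head=3 tape=yxz[z]z_   (s1,z)→(s1,z,→)
state=s1 head=4 tape=yxzz[z]_   (s1,z)→(s1,z,→)
state=s1 head=5 tape=yxzzz[_]
The non-blank tape span at halt is yxzzz.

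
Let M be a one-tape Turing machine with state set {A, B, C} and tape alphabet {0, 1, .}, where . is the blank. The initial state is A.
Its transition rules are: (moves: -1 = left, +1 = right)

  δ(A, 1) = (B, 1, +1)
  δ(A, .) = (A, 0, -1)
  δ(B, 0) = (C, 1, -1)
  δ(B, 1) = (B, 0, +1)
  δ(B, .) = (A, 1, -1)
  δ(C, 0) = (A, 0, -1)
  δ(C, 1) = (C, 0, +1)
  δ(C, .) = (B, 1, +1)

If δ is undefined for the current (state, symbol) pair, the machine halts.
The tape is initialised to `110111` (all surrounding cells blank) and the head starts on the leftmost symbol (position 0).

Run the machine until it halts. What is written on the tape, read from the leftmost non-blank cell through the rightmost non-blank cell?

A | [1]10111...   read 1 → write 1, move +1, go to B
B | 1[1]0111...   read 1 → write 0, move +1, go to B
B | 10[0]111...   read 0 → write 1, move -1, go to C
C | 1[0]1111...   read 0 → write 0, move -1, go to A
A | [1]01111...   read 1 → write 1, move +1, go to B
B | 1[0]1111...   read 0 → write 1, move -1, go to C
C | [1]11111...   read 1 → write 0, move +1, go to C
C | 0[1]1111...   read 1 → write 0, move +1, go to C
C | 00[1]111...   read 1 → write 0, move +1, go to C
C | 000[1]11...   read 1 → write 0, move +1, go to C
C | 0000[1]1...   read 1 → write 0, move +1, go to C
C | 00000[1]...   read 1 → write 0, move +1, go to C
C | 000000[.]..   read . → write 1, move +1, go to B
B | 0000001[.].   read . → write 1, move -1, go to A
A | 000000[1]1.   read 1 → write 1, move +1, go to B
B | 0000001[1].   read 1 → write 0, move +1, go to B
B | 00000010[.]   read . → write 1, move -1, go to A
A | 0000001[0]1
The non-blank tape span at halt is 000000101.

000000101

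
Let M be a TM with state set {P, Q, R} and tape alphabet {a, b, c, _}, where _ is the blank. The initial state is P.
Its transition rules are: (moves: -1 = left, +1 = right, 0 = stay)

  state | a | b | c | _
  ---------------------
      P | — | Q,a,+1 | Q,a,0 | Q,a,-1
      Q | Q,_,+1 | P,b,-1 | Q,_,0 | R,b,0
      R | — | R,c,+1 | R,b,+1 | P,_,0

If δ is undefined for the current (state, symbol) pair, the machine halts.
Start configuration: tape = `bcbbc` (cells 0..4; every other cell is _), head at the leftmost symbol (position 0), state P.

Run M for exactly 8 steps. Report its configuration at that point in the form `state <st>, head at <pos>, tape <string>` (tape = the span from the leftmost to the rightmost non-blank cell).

P | [b]cbbc_   read b → write a, move +1, go to Q
Q | a[c]bbc_   read c → write _, move 0, go to Q
Q | a[_]bbc_   read _ → write b, move 0, go to R
R | a[b]bbc_   read b → write c, move +1, go to R
R | ac[b]bc_   read b → write c, move +1, go to R
R | acc[b]c_   read b → write c, move +1, go to R
R | accc[c]_   read c → write b, move +1, go to R
R | acccb[_]   read _ → write _, move 0, go to P
P | acccb[_]
After 8 steps: state P, head at 5, tape acccb.

state P, head at 5, tape acccb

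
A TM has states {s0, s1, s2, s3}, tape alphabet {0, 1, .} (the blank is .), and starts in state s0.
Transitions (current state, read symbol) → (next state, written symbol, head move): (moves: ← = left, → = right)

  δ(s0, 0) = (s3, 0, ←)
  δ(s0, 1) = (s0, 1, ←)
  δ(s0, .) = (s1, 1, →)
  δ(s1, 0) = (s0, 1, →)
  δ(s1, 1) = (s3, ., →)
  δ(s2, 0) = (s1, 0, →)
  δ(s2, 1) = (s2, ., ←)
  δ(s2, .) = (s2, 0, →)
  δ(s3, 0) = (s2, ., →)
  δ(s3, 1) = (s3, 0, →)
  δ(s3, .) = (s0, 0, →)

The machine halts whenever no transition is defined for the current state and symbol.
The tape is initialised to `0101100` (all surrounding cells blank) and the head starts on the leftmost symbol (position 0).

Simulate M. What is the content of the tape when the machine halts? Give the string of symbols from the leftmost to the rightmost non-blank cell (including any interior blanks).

0.00.00

s0 | .[0]101100   read 0 → write 0, move ←, go to s3
s3 | [.]0101100   read . → write 0, move →, go to s0
s0 | 0[0]101100   read 0 → write 0, move ←, go to s3
s3 | [0]0101100   read 0 → write ., move →, go to s2
s2 | .[0]101100   read 0 → write 0, move →, go to s1
s1 | .0[1]01100   read 1 → write ., move →, go to s3
s3 | .0.[0]1100   read 0 → write ., move →, go to s2
s2 | .0..[1]100   read 1 → write ., move ←, go to s2
s2 | .0.[.].100   read . → write 0, move →, go to s2
s2 | .0.0[.]100   read . → write 0, move →, go to s2
s2 | .0.00[1]00   read 1 → write ., move ←, go to s2
s2 | .0.0[0].00   read 0 → write 0, move →, go to s1
s1 | .0.00[.]00
The non-blank tape span at halt is 0.00.00.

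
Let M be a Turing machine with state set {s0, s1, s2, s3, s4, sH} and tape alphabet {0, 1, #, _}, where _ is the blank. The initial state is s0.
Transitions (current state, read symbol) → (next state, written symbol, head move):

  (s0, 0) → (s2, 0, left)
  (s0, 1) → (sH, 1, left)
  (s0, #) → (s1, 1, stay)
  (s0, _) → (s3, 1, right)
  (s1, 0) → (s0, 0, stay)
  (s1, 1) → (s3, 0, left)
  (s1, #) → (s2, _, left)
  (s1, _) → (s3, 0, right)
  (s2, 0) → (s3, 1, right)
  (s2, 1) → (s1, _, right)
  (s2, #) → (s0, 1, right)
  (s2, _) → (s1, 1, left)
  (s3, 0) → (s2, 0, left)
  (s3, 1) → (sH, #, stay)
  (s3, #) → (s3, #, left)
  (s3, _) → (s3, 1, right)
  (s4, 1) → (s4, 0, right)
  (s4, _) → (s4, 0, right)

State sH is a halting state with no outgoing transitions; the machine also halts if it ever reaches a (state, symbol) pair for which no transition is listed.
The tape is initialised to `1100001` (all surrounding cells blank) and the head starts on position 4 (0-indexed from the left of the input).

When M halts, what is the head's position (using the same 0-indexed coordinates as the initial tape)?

s0 | __1100[0]01   read 0 → write 0, move left, go to s2
s2 | __110[0]001   read 0 → write 1, move right, go to s3
s3 | __1101[0]01   read 0 → write 0, move left, go to s2
s2 | __110[1]001   read 1 → write _, move right, go to s1
s1 | __110_[0]01   read 0 → write 0, move stay, go to s0
s0 | __110_[0]01   read 0 → write 0, move left, go to s2
s2 | __110[_]001   read _ → write 1, move left, go to s1
s1 | __11[0]1001   read 0 → write 0, move stay, go to s0
s0 | __11[0]1001   read 0 → write 0, move left, go to s2
s2 | __1[1]01001   read 1 → write _, move right, go to s1
s1 | __1_[0]1001   read 0 → write 0, move stay, go to s0
s0 | __1_[0]1001   read 0 → write 0, move left, go to s2
s2 | __1[_]01001   read _ → write 1, move left, go to s1
s1 | __[1]101001   read 1 → write 0, move left, go to s3
s3 | _[_]0101001   read _ → write 1, move right, go to s3
s3 | _1[0]101001   read 0 → write 0, move left, go to s2
s2 | _[1]0101001   read 1 → write _, move right, go to s1
s1 | __[0]101001   read 0 → write 0, move stay, go to s0
s0 | __[0]101001   read 0 → write 0, move left, go to s2
s2 | _[_]0101001   read _ → write 1, move left, go to s1
s1 | [_]10101001   read _ → write 0, move right, go to s3
s3 | 0[1]0101001   read 1 → write #, move stay, go to sH
sH | 0[#]0101001
At halt the head is at cell -1.

-1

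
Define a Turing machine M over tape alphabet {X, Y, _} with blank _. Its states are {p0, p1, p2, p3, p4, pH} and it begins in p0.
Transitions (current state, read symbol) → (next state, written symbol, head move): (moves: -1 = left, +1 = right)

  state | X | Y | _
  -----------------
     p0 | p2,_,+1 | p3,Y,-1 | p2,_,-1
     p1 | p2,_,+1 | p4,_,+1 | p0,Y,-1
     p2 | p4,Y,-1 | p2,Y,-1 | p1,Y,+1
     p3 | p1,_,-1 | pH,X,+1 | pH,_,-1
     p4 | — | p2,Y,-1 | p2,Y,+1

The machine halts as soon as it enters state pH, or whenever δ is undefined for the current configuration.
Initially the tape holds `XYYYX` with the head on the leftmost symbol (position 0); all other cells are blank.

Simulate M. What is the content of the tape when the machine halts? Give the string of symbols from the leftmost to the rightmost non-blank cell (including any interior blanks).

p0 | [X]YYYX   read X → write _, move +1, go to p2
p2 | _[Y]YYX   read Y → write Y, move -1, go to p2
p2 | [_]YYYX   read _ → write Y, move +1, go to p1
p1 | Y[Y]YYX   read Y → write _, move +1, go to p4
p4 | Y_[Y]YX   read Y → write Y, move -1, go to p2
p2 | Y[_]YYX   read _ → write Y, move +1, go to p1
p1 | YY[Y]YX   read Y → write _, move +1, go to p4
p4 | YY_[Y]X   read Y → write Y, move -1, go to p2
p2 | YY[_]YX   read _ → write Y, move +1, go to p1
p1 | YYY[Y]X   read Y → write _, move +1, go to p4
p4 | YYY_[X]
The non-blank tape span at halt is YYY_X.

YYY_X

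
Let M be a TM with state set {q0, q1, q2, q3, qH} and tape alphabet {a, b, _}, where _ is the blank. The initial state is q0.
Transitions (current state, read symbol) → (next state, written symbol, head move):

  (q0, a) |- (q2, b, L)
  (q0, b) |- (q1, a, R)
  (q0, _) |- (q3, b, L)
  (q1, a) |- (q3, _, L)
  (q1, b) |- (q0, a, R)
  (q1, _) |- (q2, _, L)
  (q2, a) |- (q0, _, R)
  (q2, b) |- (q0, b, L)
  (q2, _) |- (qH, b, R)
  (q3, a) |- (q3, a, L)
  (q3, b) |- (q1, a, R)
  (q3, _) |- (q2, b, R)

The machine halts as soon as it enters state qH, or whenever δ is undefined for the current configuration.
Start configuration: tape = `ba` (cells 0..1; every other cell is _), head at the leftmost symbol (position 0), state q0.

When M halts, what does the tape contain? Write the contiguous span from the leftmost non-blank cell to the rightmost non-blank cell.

babbbb

state=q0 head=0 tape=__[b]a__   (q0,b)→(q1,a,R)
state=q1 head=1 tape=__a[a]__   (q1,a)→(q3,_,L)
state=q3 head=0 tape=__[a]___   (q3,a)→(q3,a,L)
state=q3 head=-1 tape=_[_]a___   (q3,_)→(q2,b,R)
state=q2 head=0 tape=_b[a]___   (q2,a)→(q0,_,R)
state=q0 head=1 tape=_b_[_]__   (q0,_)→(q3,b,L)
state=q3 head=0 tape=_b[_]b__   (q3,_)→(q2,b,R)
state=q2 head=1 tape=_bb[b]__   (q2,b)→(q0,b,L)
state=q0 head=0 tape=_b[b]b__   (q0,b)→(q1,a,R)
state=q1 head=1 tape=_ba[b]__   (q1,b)→(q0,a,R)
state=q0 head=2 tape=_baa[_]_   (q0,_)→(q3,b,L)
state=q3 head=1 tape=_ba[a]b_   (q3,a)→(q3,a,L)
state=q3 head=0 tape=_b[a]ab_   (q3,a)→(q3,a,L)
state=q3 head=-1 tape=_[b]aab_   (q3,b)→(q1,a,R)
state=q1 head=0 tape=_a[a]ab_   (q1,a)→(q3,_,L)
state=q3 head=-1 tape=_[a]_ab_   (q3,a)→(q3,a,L)
state=q3 head=-2 tape=[_]a_ab_   (q3,_)→(q2,b,R)
state=q2 head=-1 tape=b[a]_ab_   (q2,a)→(q0,_,R)
state=q0 head=0 tape=b_[_]ab_   (q0,_)→(q3,b,L)
state=q3 head=-1 tape=b[_]bab_   (q3,_)→(q2,b,R)
state=q2 head=0 tape=bb[b]ab_   (q2,b)→(q0,b,L)
state=q0 head=-1 tape=b[b]bab_   (q0,b)→(q1,a,R)
state=q1 head=0 tape=ba[b]ab_   (q1,b)→(q0,a,R)
state=q0 head=1 tape=baa[a]b_   (q0,a)→(q2,b,L)
state=q2 head=0 tape=ba[a]bb_   (q2,a)→(q0,_,R)
state=q0 head=1 tape=ba_[b]b_   (q0,b)→(q1,a,R)
state=q1 head=2 tape=ba_a[b]_   (q1,b)→(q0,a,R)
state=q0 head=3 tape=ba_aa[_]   (q0,_)→(q3,b,L)
state=q3 head=2 tape=ba_a[a]b   (q3,a)→(q3,a,L)
state=q3 head=1 tape=ba_[a]ab   (q3,a)→(q3,a,L)
state=q3 head=0 tape=ba[_]aab   (q3,_)→(q2,b,R)
state=q2 head=1 tape=bab[a]ab   (q2,a)→(q0,_,R)
state=q0 head=2 tape=bab_[a]b   (q0,a)→(q2,b,L)
state=q2 head=1 tape=bab[_]bb   (q2,_)→(qH,b,R)
state=qH head=2 tape=babb[b]b
The non-blank tape span at halt is babbbb.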